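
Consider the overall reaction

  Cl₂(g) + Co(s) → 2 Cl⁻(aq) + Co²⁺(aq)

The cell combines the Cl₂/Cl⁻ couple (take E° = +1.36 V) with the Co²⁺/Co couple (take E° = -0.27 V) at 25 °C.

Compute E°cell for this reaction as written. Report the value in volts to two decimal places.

+1.63 V

The Cl₂/Cl⁻ couple has the higher reduction potential, so it is the cathode; Co²⁺/Co is oxidised at the anode.
E°cell = E°(cathode) − E°(anode) = (+1.36) − (-0.27) = +1.63 V.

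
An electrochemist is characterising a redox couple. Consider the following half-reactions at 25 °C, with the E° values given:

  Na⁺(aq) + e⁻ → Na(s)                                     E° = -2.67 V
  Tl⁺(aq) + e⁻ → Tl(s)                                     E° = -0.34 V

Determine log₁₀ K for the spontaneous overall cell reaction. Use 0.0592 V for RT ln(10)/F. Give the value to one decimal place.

39.4

Cathode: Tl⁺/Tl; anode: Na⁺/Na. E°cell = +2.33 V, n = 1.
log K = nE°cell / 0.0592 = (1)(+2.33) / 0.0592 = 39.4.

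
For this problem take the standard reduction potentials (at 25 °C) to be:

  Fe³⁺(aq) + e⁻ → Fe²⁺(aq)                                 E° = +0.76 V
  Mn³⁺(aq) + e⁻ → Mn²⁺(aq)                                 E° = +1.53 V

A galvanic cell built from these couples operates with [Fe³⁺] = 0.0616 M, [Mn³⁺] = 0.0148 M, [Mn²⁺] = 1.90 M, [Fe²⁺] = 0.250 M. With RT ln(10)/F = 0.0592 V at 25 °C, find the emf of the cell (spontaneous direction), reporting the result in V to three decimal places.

Mn³⁺/Mn²⁺ is the cathode (higher E°), Fe³⁺/Fe²⁺ the anode: E°cell = +1.53 − (+0.76) = +0.77 V, n = 1.
Overall: Mn³⁺(aq) + Fe²⁺(aq) → Mn²⁺(aq) + Fe³⁺(aq)
Q = [Mn²⁺]·[Fe³⁺] / ([Mn³⁺]·[Fe²⁺]); log Q = 1.500.
E = E° − (0.0592/n) log Q = +0.77 − (0.0592/1)(1.500) = +0.681 V.

+0.681 V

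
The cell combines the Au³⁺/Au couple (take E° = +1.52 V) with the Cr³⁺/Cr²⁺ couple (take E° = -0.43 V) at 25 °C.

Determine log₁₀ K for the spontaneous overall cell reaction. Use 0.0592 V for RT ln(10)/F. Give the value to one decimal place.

Cathode: Au³⁺/Au; anode: Cr³⁺/Cr²⁺. E°cell = +1.95 V, n = 3.
log K = nE°cell / 0.0592 = (3)(+1.95) / 0.0592 = 98.8.

98.8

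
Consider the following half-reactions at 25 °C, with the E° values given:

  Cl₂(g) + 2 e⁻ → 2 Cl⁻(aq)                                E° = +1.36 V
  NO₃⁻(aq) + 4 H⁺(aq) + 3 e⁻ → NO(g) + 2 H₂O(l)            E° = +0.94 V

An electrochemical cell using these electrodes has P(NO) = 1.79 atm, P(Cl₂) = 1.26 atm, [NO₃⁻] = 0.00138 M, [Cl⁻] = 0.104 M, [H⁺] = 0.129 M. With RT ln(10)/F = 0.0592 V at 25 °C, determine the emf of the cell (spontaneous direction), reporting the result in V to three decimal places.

Cl₂/Cl⁻ is the cathode (higher E°), NO₃⁻/NO the anode: E°cell = +1.36 − (+0.94) = +0.42 V, n = 6.
Overall: 3 Cl₂(g) + 2 NO(g) + 4 H₂O(l) → 6 Cl⁻(aq) + 2 NO₃⁻(aq) + 8 H⁺(aq)
Q = [Cl⁻]^6·[NO₃⁻]^2·[H⁺]^8 / (P(Cl₂)^3·P(NO)^2); log Q = -19.540.
E = E° − (0.0592/n) log Q = +0.42 − (0.0592/6)(-19.540) = +0.613 V.

+0.613 V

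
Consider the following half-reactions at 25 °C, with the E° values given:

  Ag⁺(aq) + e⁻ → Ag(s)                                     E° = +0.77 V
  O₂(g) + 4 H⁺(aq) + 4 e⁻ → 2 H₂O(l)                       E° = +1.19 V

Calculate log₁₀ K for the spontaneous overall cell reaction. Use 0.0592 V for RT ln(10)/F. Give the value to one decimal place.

28.4

Cathode: O₂/H₂O; anode: Ag⁺/Ag. E°cell = +0.42 V, n = 4.
log K = nE°cell / 0.0592 = (4)(+0.42) / 0.0592 = 28.4.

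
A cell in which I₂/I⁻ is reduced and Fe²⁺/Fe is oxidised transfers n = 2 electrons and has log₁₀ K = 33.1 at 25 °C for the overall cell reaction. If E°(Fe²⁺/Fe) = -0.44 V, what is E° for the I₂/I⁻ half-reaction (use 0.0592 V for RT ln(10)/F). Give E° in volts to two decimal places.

+0.54 V

E°cell = (0.0592/n)·log K = (0.0592/2)(33.1) = +0.980 V.
Since I₂/I⁻ is the cathode and Fe²⁺/Fe the anode, E°cell = E°(I₂/I⁻) − E°(Fe²⁺/Fe).
So E°(I₂/I⁻) = E°cell + E°(Fe²⁺/Fe) = +0.980 + (-0.44) = +0.54 V.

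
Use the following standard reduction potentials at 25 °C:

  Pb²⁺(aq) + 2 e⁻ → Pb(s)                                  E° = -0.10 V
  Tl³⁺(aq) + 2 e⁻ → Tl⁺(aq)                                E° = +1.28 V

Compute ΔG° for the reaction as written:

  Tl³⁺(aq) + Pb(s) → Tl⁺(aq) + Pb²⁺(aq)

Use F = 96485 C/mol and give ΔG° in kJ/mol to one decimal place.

As written, Tl³⁺/Tl⁺ is reduced (cathode) and Pb²⁺/Pb is oxidised (anode), so E°cell = (+1.28) − (-0.10) = +1.38 V.
Balancing electrons gives n = 2.
ΔG° = −nFE° = −(2)(96485)(+1.38) = -266,299 J = -266.3 kJ/mol.

-266.3 kJ/mol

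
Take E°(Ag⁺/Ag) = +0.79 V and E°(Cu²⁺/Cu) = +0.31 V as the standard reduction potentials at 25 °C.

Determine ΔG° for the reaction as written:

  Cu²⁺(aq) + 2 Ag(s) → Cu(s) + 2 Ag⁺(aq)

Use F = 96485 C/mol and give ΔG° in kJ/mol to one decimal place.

+92.6 kJ/mol

As written, Cu²⁺/Cu is reduced (cathode) and Ag⁺/Ag is oxidised (anode), so E°cell = (+0.31) − (+0.79) = -0.48 V.
Balancing electrons gives n = 2.
ΔG° = −nFE° = −(2)(96485)(-0.48) = 92,626 J = +92.6 kJ/mol.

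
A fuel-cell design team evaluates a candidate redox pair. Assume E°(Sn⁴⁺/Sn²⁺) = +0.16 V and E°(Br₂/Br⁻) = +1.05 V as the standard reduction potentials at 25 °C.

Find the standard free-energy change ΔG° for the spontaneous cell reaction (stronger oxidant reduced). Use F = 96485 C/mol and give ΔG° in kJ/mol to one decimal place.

Br₂/Br⁻ (E° = +1.05 V) is the cathode; Sn⁴⁺/Sn²⁺ (E° = +0.16 V) is the anode, so E°cell = +0.89 V.
Balancing electrons gives n = 2 (lcm of 2 and 2).
ΔG° = −nFE° = −(2)(96485)(+0.89) = -171,743 J = -171.7 kJ/mol.

-171.7 kJ/mol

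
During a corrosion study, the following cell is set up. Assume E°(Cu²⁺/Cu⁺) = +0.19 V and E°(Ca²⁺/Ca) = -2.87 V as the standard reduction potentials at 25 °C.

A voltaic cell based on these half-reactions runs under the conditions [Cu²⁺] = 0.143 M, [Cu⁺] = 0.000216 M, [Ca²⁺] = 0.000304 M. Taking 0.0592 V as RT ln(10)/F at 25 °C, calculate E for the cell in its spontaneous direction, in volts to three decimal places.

+3.331 V

Cu²⁺/Cu⁺ is the cathode (higher E°), Ca²⁺/Ca the anode: E°cell = +0.19 − (-2.87) = +3.06 V, n = 2.
Overall: 2 Cu²⁺(aq) + Ca(s) → 2 Cu⁺(aq) + Ca²⁺(aq)
Q = [Cu⁺]^2·[Ca²⁺] / ([Cu²⁺]^2); log Q = -9.159.
E = E° − (0.0592/n) log Q = +3.06 − (0.0592/2)(-9.159) = +3.331 V.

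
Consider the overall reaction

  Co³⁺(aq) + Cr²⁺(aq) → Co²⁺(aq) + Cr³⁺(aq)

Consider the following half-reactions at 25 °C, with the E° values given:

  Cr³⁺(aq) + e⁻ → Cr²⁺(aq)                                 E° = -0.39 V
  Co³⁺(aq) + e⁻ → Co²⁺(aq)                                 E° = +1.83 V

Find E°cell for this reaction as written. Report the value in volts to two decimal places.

The Co³⁺/Co²⁺ couple has the higher reduction potential, so it is the cathode; Cr³⁺/Cr²⁺ is oxidised at the anode.
E°cell = E°(cathode) − E°(anode) = (+1.83) − (-0.39) = +2.22 V.

+2.22 V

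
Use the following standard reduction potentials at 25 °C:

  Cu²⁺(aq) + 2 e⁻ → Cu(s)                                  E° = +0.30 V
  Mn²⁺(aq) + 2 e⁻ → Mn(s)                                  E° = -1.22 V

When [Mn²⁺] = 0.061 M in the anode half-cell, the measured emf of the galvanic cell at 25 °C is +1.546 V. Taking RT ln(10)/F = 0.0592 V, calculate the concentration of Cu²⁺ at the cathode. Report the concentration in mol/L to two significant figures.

Cu²⁺/Cu is the cathode, Mn²⁺/Mn the anode: E°cell = +1.52 V, n = 2.
Overall reaction: Cu²⁺(aq) + Mn(s) → Cu(s) + Mn²⁺(aq); Q = [Mn²⁺]^1/[Cu²⁺]^1.
From E = E° − (0.0592/n) log Q: log Q = (E° − E)·n/0.0592 = (+1.52 − (+1.546))·2/0.0592 = -0.8784.
So 1·log[Cu²⁺] = 1·log(0.061) − log Q = -1.2147 − (-0.8784) = -0.3363; [Cu²⁺] = 10^(-0.3363) ≈ 0.46 M.

0.46 M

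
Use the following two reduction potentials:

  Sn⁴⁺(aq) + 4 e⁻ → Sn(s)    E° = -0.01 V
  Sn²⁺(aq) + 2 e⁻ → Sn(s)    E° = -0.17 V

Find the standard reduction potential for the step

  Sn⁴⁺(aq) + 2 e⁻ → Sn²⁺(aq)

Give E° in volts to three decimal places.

+0.150 V

Sequential free energies add, so n₃E°₃ = n₁E°₁ + n₂E°₂.
With n₃ = 4, and the known step contributing 2×(-0.17) V, the unknown satisfies 2·E° = 4×(-0.01) − 2×(-0.17) = +0.300.
E° = +0.300 / 2 = +0.150 V.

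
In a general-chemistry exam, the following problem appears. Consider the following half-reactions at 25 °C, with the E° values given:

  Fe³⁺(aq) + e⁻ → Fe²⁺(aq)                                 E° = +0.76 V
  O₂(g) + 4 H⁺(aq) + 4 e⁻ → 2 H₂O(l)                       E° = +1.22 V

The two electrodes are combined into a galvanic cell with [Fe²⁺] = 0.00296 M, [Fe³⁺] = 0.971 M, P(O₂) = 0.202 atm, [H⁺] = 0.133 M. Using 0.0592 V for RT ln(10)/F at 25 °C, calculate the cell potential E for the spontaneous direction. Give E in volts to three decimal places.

+0.249 V

O₂/H₂O is the cathode (higher E°), Fe³⁺/Fe²⁺ the anode: E°cell = +1.22 − (+0.76) = +0.46 V, n = 4.
Overall: O₂(g) + 4 H⁺(aq) + 4 Fe²⁺(aq) → 2 H₂O(l) + 4 Fe³⁺(aq)
Q = [Fe³⁺]^4 / (P(O₂)·[H⁺]^4·[Fe²⁺]^4); log Q = 14.263.
E = E° − (0.0592/n) log Q = +0.46 − (0.0592/4)(14.263) = +0.249 V.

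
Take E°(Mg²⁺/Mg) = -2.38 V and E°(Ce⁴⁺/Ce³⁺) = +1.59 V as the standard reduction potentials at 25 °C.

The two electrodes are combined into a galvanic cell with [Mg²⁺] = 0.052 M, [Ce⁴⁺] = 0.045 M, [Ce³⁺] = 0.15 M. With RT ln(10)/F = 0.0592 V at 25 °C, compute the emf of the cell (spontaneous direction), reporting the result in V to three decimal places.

+3.977 V

Ce⁴⁺/Ce³⁺ is the cathode (higher E°), Mg²⁺/Mg the anode: E°cell = +1.59 − (-2.38) = +3.97 V, n = 2.
Overall: 2 Ce⁴⁺(aq) + Mg(s) → 2 Ce³⁺(aq) + Mg²⁺(aq)
Q = [Ce³⁺]^2·[Mg²⁺] / ([Ce⁴⁺]^2); log Q = -0.238.
E = E° − (0.0592/n) log Q = +3.97 − (0.0592/2)(-0.238) = +3.977 V.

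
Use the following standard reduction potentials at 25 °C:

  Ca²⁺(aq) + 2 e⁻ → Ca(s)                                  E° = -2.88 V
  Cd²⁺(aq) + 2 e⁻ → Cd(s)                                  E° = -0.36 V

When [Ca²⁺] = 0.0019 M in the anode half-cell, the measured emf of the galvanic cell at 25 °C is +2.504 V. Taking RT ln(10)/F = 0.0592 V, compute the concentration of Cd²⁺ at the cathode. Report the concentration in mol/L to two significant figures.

0.00055 M

Cd²⁺/Cd is the cathode, Ca²⁺/Ca the anode: E°cell = +2.52 V, n = 2.
Overall reaction: Cd²⁺(aq) + Ca(s) → Cd(s) + Ca²⁺(aq); Q = [Ca²⁺]^1/[Cd²⁺]^1.
From E = E° − (0.0592/n) log Q: log Q = (E° − E)·n/0.0592 = (+2.52 − (+2.504))·2/0.0592 = 0.5405.
So 1·log[Cd²⁺] = 1·log(0.0019) − log Q = -2.7212 − (0.5405) = -3.2617; [Cd²⁺] = 10^(-3.2617) ≈ 0.00055 M.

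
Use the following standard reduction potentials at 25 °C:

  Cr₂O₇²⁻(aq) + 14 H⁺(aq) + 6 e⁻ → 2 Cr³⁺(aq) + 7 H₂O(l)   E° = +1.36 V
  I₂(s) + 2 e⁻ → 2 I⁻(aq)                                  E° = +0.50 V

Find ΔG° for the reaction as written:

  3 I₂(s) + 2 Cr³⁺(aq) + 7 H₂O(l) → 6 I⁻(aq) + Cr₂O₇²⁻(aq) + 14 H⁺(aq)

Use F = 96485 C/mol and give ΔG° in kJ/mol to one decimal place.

+497.9 kJ/mol

As written, I₂/I⁻ is reduced (cathode) and Cr₂O₇²⁻/Cr³⁺ is oxidised (anode), so E°cell = (+0.50) − (+1.36) = -0.86 V.
Balancing electrons gives n = 6.
ΔG° = −nFE° = −(6)(96485)(-0.86) = 497,863 J = +497.9 kJ/mol.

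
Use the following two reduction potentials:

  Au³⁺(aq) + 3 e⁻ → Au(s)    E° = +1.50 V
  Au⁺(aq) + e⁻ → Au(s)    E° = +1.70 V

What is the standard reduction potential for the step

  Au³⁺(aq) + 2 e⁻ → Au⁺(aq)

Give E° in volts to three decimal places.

+1.400 V

Sequential free energies add, so n₃E°₃ = n₁E°₁ + n₂E°₂.
With n₃ = 3, and the known step contributing 1×(+1.70) V, the unknown satisfies 2·E° = 3×(+1.50) − 1×(+1.70) = +2.800.
E° = +2.800 / 2 = +1.400 V.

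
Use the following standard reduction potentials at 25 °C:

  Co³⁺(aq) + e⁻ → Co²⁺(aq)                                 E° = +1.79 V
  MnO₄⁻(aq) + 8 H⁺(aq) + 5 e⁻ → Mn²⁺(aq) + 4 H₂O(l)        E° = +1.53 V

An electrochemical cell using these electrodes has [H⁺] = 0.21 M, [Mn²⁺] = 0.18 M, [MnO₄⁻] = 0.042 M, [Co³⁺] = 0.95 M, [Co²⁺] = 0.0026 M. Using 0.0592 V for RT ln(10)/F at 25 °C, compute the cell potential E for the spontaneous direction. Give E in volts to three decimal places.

+0.483 V

Co³⁺/Co²⁺ is the cathode (higher E°), MnO₄⁻/Mn²⁺ the anode: E°cell = +1.79 − (+1.53) = +0.26 V, n = 5.
Overall: 5 Co³⁺(aq) + Mn²⁺(aq) + 4 H₂O(l) → 5 Co²⁺(aq) + MnO₄⁻(aq) + 8 H⁺(aq)
Q = [Co²⁺]^5·[MnO₄⁻]·[H⁺]^8 / ([Co³⁺]^5·[Mn²⁺]); log Q = -18.868.
E = E° − (0.0592/n) log Q = +0.26 − (0.0592/5)(-18.868) = +0.483 V.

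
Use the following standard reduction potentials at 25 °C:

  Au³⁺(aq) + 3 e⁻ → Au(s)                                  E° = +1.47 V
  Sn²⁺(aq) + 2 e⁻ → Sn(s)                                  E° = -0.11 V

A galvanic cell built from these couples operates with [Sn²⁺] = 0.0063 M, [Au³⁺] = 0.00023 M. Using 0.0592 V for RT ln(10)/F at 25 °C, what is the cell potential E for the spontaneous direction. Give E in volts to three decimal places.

+1.573 V

Au³⁺/Au is the cathode (higher E°), Sn²⁺/Sn the anode: E°cell = +1.47 − (-0.11) = +1.58 V, n = 6.
Overall: 2 Au³⁺(aq) + 3 Sn(s) → 2 Au(s) + 3 Sn²⁺(aq)
Q = [Sn²⁺]^3 / ([Au³⁺]^2); log Q = 0.675.
E = E° − (0.0592/n) log Q = +1.58 − (0.0592/6)(0.675) = +1.573 V.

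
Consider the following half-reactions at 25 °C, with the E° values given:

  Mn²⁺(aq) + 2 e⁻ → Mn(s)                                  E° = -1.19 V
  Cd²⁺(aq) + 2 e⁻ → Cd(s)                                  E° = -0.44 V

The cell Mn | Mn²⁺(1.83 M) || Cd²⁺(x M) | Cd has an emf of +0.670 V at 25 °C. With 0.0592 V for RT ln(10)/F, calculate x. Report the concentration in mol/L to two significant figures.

0.0036 M

Cd²⁺/Cd is the cathode, Mn²⁺/Mn the anode: E°cell = +0.75 V, n = 2.
Overall reaction: Cd²⁺(aq) + Mn(s) → Cd(s) + Mn²⁺(aq); Q = [Mn²⁺]^1/[Cd²⁺]^1.
From E = E° − (0.0592/n) log Q: log Q = (E° − E)·n/0.0592 = (+0.75 − (+0.670))·2/0.0592 = 2.7027.
So 1·log[Cd²⁺] = 1·log(1.83) − log Q = 0.2625 − (2.7027) = -2.4402; [Cd²⁺] = 10^(-2.4402) ≈ 0.0036 M.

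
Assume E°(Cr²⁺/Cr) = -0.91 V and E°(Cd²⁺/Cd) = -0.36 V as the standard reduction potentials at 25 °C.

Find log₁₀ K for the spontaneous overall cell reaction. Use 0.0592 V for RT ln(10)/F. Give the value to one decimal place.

18.6

Cathode: Cd²⁺/Cd; anode: Cr²⁺/Cr. E°cell = +0.55 V, n = 2.
log K = nE°cell / 0.0592 = (2)(+0.55) / 0.0592 = 18.6.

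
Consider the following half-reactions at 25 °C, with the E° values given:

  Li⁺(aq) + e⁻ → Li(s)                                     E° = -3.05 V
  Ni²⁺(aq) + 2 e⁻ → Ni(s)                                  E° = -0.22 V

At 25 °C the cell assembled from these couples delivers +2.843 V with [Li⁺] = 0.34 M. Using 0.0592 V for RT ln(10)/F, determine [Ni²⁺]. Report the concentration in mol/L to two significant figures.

0.32 M

Ni²⁺/Ni is the cathode, Li⁺/Li the anode: E°cell = +2.83 V, n = 2.
Overall reaction: Ni²⁺(aq) + 2 Li(s) → Ni(s) + 2 Li⁺(aq); Q = [Li⁺]^2/[Ni²⁺]^1.
From E = E° − (0.0592/n) log Q: log Q = (E° − E)·n/0.0592 = (+2.83 − (+2.843))·2/0.0592 = -0.4392.
So 1·log[Ni²⁺] = 2·log(0.34) − log Q = -0.9370 − (-0.4392) = -0.4978; [Ni²⁺] = 10^(-0.4978) ≈ 0.32 M.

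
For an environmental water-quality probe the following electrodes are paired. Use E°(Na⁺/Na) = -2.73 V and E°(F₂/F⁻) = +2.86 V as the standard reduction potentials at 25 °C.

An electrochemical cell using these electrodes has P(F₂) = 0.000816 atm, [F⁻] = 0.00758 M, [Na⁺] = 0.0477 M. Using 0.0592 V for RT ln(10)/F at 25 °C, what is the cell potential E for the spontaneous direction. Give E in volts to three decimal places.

F₂/F⁻ is the cathode (higher E°), Na⁺/Na the anode: E°cell = +2.86 − (-2.73) = +5.59 V, n = 2.
Overall: F₂(g) + 2 Na(s) → 2 F⁻(aq) + 2 Na⁺(aq)
Q = [F⁻]^2·[Na⁺]^2 / (P(F₂)); log Q = -3.795.
E = E° − (0.0592/n) log Q = +5.59 − (0.0592/2)(-3.795) = +5.702 V.

+5.702 V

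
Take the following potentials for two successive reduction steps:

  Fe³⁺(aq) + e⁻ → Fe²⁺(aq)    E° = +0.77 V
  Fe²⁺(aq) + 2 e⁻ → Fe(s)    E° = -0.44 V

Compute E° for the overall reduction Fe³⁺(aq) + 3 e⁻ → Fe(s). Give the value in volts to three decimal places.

-0.037 V

Standard free energies of sequential steps add: ΔG°₃ = ΔG°₁ + ΔG°₂, so n₃E°₃ = n₁E°₁ + n₂E°₂.
E°₃ = (1×+0.77 + 2×-0.44) / 3 = (-0.110) / 3 = -0.037 V.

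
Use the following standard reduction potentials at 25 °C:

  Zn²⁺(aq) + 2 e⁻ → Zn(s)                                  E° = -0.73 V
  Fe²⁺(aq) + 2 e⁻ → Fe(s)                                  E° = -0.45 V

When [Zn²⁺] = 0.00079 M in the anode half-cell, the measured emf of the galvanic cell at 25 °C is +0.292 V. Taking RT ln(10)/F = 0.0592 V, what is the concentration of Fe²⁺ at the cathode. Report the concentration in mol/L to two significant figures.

0.0020 M

Fe²⁺/Fe is the cathode, Zn²⁺/Zn the anode: E°cell = +0.28 V, n = 2.
Overall reaction: Fe²⁺(aq) + Zn(s) → Fe(s) + Zn²⁺(aq); Q = [Zn²⁺]^1/[Fe²⁺]^1.
From E = E° − (0.0592/n) log Q: log Q = (E° − E)·n/0.0592 = (+0.28 − (+0.292))·2/0.0592 = -0.4054.
So 1·log[Fe²⁺] = 1·log(0.00079) − log Q = -3.1024 − (-0.4054) = -2.6970; [Fe²⁺] = 10^(-2.6970) ≈ 0.0020 M.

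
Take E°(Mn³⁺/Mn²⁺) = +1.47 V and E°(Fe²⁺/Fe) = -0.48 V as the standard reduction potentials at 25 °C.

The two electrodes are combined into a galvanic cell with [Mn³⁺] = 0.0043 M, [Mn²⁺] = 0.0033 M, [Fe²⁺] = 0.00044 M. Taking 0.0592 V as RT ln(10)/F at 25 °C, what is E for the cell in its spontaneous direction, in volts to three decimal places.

+2.056 V

Mn³⁺/Mn²⁺ is the cathode (higher E°), Fe²⁺/Fe the anode: E°cell = +1.47 − (-0.48) = +1.95 V, n = 2.
Overall: 2 Mn³⁺(aq) + Fe(s) → 2 Mn²⁺(aq) + Fe²⁺(aq)
Q = [Mn²⁺]^2·[Fe²⁺] / ([Mn³⁺]^2); log Q = -3.586.
E = E° − (0.0592/n) log Q = +1.95 − (0.0592/2)(-3.586) = +2.056 V.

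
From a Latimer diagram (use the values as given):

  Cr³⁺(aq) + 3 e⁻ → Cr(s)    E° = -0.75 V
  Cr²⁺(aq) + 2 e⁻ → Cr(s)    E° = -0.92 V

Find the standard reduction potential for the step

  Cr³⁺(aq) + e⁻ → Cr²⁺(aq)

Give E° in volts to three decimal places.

Sequential free energies add, so n₃E°₃ = n₁E°₁ + n₂E°₂.
With n₃ = 3, and the known step contributing 2×(-0.92) V, the unknown satisfies 1·E° = 3×(-0.75) − 2×(-0.92) = -0.410.
E° = -0.410 / 1 = -0.410 V.

-0.410 V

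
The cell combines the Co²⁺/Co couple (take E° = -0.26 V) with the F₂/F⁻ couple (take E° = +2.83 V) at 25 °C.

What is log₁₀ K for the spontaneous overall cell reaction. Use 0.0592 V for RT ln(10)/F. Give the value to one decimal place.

Cathode: F₂/F⁻; anode: Co²⁺/Co. E°cell = +3.09 V, n = 2.
log K = nE°cell / 0.0592 = (2)(+3.09) / 0.0592 = 104.4.

104.4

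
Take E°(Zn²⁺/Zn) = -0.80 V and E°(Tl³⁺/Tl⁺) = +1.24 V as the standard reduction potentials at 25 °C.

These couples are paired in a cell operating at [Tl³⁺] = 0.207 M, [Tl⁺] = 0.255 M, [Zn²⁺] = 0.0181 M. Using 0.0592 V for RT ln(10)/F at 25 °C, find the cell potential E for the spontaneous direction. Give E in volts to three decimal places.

Tl³⁺/Tl⁺ is the cathode (higher E°), Zn²⁺/Zn the anode: E°cell = +1.24 − (-0.80) = +2.04 V, n = 2.
Overall: Tl³⁺(aq) + Zn(s) → Tl⁺(aq) + Zn²⁺(aq)
Q = [Tl⁺]·[Zn²⁺] / ([Tl³⁺]); log Q = -1.652.
E = E° − (0.0592/n) log Q = +2.04 − (0.0592/2)(-1.652) = +2.089 V.

+2.089 V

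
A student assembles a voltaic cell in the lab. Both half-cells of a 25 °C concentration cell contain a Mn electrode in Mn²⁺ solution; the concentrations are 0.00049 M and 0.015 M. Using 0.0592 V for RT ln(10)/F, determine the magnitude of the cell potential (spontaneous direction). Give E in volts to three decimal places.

+0.044 V

For a concentration cell E°cell = 0. The 0.015 M side is the cathode (reduction is favoured where [Mn²⁺] is higher).
With n = 2, E = −(0.0592/2) log([Mn²⁺]ₐₙ/[Mn²⁺]꜀ₐₜ) = −(0.0592/2) log(0.00049/0.015) = −(0.0592/2)(-1.486) = +0.044 V.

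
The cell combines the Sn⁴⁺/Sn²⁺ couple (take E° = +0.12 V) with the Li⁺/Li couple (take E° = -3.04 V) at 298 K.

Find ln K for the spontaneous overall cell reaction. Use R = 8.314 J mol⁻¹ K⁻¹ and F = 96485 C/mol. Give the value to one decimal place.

Cathode: Sn⁴⁺/Sn²⁺; anode: Li⁺/Li. E°cell = (+0.12) − (-3.04) = +3.16 V, with n = 2.
ΔG° = −nFE° = −RT ln K, so ln K = nFE°/(RT) = (2)(96485)(+3.16) / ((8.314)(298)) = 246.122.

246.1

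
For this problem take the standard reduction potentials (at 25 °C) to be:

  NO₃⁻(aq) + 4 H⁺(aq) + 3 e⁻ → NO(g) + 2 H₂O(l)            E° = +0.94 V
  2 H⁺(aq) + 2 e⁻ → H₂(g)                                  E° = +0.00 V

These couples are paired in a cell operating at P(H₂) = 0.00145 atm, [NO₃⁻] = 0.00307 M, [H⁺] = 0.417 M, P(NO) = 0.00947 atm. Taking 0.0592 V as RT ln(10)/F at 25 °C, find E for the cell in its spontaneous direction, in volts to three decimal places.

+0.839 V

NO₃⁻/NO is the cathode (higher E°), H⁺/H₂ the anode: E°cell = +0.94 − (+0.00) = +0.94 V, n = 6.
Overall: 2 NO₃⁻(aq) + 2 H⁺(aq) + 3 H₂(g) → 2 NO(g) + 4 H₂O(l)
Q = P(NO)^2 / ([NO₃⁻]^2·[H⁺]^2·P(H₂)^3); log Q = 10.254.
E = E° − (0.0592/n) log Q = +0.94 − (0.0592/6)(10.254) = +0.839 V.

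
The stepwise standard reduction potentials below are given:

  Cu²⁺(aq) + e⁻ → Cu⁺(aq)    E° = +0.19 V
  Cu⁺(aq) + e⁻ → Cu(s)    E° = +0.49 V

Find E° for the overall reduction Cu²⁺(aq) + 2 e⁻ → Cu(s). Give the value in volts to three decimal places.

+0.340 V

Since ΔG° = −nFE° is additive over sequential reductions, n₃E°₃ = n₁E°₁ + n₂E°₂.
E°₃ = (1×+0.19 + 1×+0.49) / 2 = (+0.680) / 2 = +0.340 V.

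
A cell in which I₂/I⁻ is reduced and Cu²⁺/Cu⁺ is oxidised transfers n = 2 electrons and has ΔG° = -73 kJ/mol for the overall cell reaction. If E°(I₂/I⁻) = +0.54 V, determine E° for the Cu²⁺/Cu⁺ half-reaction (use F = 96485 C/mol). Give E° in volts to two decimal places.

+0.16 V

E°cell = −ΔG°/(nF) = −(-73×10³)/((2)(96485)) = +0.378 V.
Since I₂/I⁻ is the cathode and Cu²⁺/Cu⁺ the anode, E°cell = E°(I₂/I⁻) − E°(Cu²⁺/Cu⁺).
So E°(Cu²⁺/Cu⁺) = E°(I₂/I⁻) − E°cell = (+0.54) − (+0.378) = +0.16 V.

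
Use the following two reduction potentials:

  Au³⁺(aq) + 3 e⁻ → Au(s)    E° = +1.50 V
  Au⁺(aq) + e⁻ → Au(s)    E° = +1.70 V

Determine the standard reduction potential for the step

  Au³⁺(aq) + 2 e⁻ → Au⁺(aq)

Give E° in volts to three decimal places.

Sequential free energies add, so n₃E°₃ = n₁E°₁ + n₂E°₂.
With n₃ = 3, and the known step contributing 1×(+1.70) V, the unknown satisfies 2·E° = 3×(+1.50) − 1×(+1.70) = +2.800.
E° = +2.800 / 2 = +1.400 V.

+1.400 V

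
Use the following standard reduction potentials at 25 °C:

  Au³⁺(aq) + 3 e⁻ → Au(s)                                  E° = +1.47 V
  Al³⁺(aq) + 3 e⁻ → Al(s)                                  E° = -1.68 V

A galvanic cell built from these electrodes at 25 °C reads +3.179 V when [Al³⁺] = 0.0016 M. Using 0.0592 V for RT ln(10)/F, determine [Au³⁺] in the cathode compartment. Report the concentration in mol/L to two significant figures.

0.047 M

Au³⁺/Au is the cathode, Al³⁺/Al the anode: E°cell = +3.15 V, n = 3.
Overall reaction: Au³⁺(aq) + Al(s) → Au(s) + Al³⁺(aq); Q = [Al³⁺]^1/[Au³⁺]^1.
From E = E° − (0.0592/n) log Q: log Q = (E° − E)·n/0.0592 = (+3.15 − (+3.179))·3/0.0592 = -1.4696.
So 1·log[Au³⁺] = 1·log(0.0016) − log Q = -2.7959 − (-1.4696) = -1.3263; [Au³⁺] = 10^(-1.3263) ≈ 0.047 M.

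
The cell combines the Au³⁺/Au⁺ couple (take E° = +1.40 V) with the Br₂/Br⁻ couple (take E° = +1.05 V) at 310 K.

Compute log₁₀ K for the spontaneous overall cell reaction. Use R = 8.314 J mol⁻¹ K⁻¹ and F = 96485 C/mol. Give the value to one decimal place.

Cathode: Au³⁺/Au⁺; anode: Br₂/Br⁻. E°cell = (+1.40) − (+1.05) = +0.35 V, with n = 2.
ΔG° = −nFE° = −RT ln K, so ln K = nFE°/(RT) = (2)(96485)(+0.35) / ((8.314)(310)) = 26.205.
log₁₀ K = 26.205 / ln 10 = 11.4.

11.4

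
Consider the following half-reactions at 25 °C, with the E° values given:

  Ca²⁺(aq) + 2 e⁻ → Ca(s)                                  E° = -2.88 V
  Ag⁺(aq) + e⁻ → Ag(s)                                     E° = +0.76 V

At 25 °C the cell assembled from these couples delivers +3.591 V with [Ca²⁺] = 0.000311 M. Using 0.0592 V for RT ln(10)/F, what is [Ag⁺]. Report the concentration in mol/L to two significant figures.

Ag⁺/Ag is the cathode, Ca²⁺/Ca the anode: E°cell = +3.64 V, n = 2.
Overall reaction: 2 Ag⁺(aq) + Ca(s) → 2 Ag(s) + Ca²⁺(aq); Q = [Ca²⁺]^1/[Ag⁺]^2.
From E = E° − (0.0592/n) log Q: log Q = (E° − E)·n/0.0592 = (+3.64 − (+3.591))·2/0.0592 = 1.6554.
So 2·log[Ag⁺] = 1·log(0.000311) − log Q = -3.5072 − (1.6554) = -5.1626; log[Ag⁺] = -5.1626 / 2 = -2.5813; [Ag⁺] = 10^(-2.5813) ≈ 0.0026 M.

0.0026 M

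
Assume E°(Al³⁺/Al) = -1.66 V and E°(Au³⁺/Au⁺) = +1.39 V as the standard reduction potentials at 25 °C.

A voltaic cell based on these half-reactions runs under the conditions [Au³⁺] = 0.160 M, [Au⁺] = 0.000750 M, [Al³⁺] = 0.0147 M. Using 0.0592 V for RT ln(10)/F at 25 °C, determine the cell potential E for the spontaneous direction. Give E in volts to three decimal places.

Au³⁺/Au⁺ is the cathode (higher E°), Al³⁺/Al the anode: E°cell = +1.39 − (-1.66) = +3.05 V, n = 6.
Overall: 3 Au³⁺(aq) + 2 Al(s) → 3 Au⁺(aq) + 2 Al³⁺(aq)
Q = [Au⁺]^3·[Al³⁺]^2 / ([Au³⁺]^3); log Q = -10.653.
E = E° − (0.0592/n) log Q = +3.05 − (0.0592/6)(-10.653) = +3.155 V.

+3.155 V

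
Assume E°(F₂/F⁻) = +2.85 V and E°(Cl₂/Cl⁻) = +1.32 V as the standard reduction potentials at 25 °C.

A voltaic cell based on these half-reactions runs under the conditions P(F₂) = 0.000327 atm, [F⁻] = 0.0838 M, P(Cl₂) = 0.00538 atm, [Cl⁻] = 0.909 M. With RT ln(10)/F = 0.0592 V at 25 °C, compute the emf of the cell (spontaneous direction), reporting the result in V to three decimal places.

F₂/F⁻ is the cathode (higher E°), Cl₂/Cl⁻ the anode: E°cell = +2.85 − (+1.32) = +1.53 V, n = 2.
Overall: F₂(g) + 2 Cl⁻(aq) → 2 F⁻(aq) + Cl₂(g)
Q = [F⁻]^2·P(Cl₂) / (P(F₂)·[Cl⁻]^2); log Q = -0.854.
E = E° − (0.0592/n) log Q = +1.53 − (0.0592/2)(-0.854) = +1.555 V.

+1.555 V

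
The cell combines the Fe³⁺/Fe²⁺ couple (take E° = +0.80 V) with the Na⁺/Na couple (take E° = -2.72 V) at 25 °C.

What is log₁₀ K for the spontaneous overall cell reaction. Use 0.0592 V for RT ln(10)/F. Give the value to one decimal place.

Cathode: Fe³⁺/Fe²⁺; anode: Na⁺/Na. E°cell = +3.52 V, n = 1.
log K = nE°cell / 0.0592 = (1)(+3.52) / 0.0592 = 59.5.

59.5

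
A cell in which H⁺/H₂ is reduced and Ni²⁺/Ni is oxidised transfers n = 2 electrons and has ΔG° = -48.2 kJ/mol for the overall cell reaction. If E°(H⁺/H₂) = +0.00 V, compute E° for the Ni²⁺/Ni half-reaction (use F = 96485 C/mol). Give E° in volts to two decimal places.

E°cell = −ΔG°/(nF) = −(-48.2×10³)/((2)(96485)) = +0.250 V.
Since H⁺/H₂ is the cathode and Ni²⁺/Ni the anode, E°cell = E°(H⁺/H₂) − E°(Ni²⁺/Ni).
So E°(Ni²⁺/Ni) = E°(H⁺/H₂) − E°cell = (+0.00) − (+0.250) = -0.25 V.

-0.25 V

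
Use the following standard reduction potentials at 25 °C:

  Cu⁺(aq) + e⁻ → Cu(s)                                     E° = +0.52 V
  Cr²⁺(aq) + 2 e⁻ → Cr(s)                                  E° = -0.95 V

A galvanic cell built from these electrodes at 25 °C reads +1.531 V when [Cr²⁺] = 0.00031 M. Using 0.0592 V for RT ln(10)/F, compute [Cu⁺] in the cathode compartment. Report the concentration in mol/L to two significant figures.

Cu⁺/Cu is the cathode, Cr²⁺/Cr the anode: E°cell = +1.47 V, n = 2.
Overall reaction: 2 Cu⁺(aq) + Cr(s) → 2 Cu(s) + Cr²⁺(aq); Q = [Cr²⁺]^1/[Cu⁺]^2.
From E = E° − (0.0592/n) log Q: log Q = (E° − E)·n/0.0592 = (+1.47 − (+1.531))·2/0.0592 = -2.0608.
So 2·log[Cu⁺] = 1·log(0.00031) − log Q = -3.5086 − (-2.0608) = -1.4478; log[Cu⁺] = -1.4478 / 2 = -0.7239; [Cu⁺] = 10^(-0.7239) ≈ 0.19 M.

0.19 M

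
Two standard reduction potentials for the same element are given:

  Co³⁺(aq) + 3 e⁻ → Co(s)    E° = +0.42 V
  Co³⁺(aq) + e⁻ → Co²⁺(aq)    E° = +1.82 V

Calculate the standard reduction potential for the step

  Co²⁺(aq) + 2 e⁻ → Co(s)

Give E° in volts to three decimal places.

Sequential free energies add, so n₃E°₃ = n₁E°₁ + n₂E°₂.
With n₃ = 3, and the known step contributing 1×(+1.82) V, the unknown satisfies 2·E° = 3×(+0.42) − 1×(+1.82) = -0.560.
E° = -0.560 / 2 = -0.280 V.

-0.280 V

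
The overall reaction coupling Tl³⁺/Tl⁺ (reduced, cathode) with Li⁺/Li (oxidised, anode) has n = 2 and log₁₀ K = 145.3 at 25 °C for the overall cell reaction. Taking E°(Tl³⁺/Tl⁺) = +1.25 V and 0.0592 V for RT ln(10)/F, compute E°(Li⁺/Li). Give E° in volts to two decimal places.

E°cell = (0.0592/n)·log K = (0.0592/2)(145.3) = +4.301 V.
Since Tl³⁺/Tl⁺ is the cathode and Li⁺/Li the anode, E°cell = E°(Tl³⁺/Tl⁺) − E°(Li⁺/Li).
So E°(Li⁺/Li) = E°(Tl³⁺/Tl⁺) − E°cell = (+1.25) − (+4.301) = -3.05 V.

-3.05 V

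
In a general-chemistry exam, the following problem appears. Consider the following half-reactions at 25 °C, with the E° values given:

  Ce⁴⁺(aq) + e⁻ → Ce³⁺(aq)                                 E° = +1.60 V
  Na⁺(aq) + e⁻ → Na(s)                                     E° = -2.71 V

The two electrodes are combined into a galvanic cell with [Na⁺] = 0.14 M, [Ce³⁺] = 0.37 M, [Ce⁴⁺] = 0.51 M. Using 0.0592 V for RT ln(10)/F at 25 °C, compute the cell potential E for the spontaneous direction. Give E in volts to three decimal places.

+4.369 V

Ce⁴⁺/Ce³⁺ is the cathode (higher E°), Na⁺/Na the anode: E°cell = +1.60 − (-2.71) = +4.31 V, n = 1.
Overall: Ce⁴⁺(aq) + Na(s) → Ce³⁺(aq) + Na⁺(aq)
Q = [Ce³⁺]·[Na⁺] / ([Ce⁴⁺]); log Q = -0.993.
E = E° − (0.0592/n) log Q = +4.31 − (0.0592/1)(-0.993) = +4.369 V.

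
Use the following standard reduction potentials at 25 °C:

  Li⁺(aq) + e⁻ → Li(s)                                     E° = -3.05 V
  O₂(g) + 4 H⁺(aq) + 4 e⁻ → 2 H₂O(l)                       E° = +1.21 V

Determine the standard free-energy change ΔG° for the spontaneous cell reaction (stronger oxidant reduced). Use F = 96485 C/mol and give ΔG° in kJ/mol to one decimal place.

O₂/H₂O (E° = +1.21 V) is the cathode; Li⁺/Li (E° = -3.05 V) is the anode, so E°cell = +4.26 V.
Balancing electrons gives n = 4 (lcm of 4 and 1).
ΔG° = −nFE° = −(4)(96485)(+4.26) = -1,644,104 J = -1644.1 kJ/mol.

-1644.1 kJ/mol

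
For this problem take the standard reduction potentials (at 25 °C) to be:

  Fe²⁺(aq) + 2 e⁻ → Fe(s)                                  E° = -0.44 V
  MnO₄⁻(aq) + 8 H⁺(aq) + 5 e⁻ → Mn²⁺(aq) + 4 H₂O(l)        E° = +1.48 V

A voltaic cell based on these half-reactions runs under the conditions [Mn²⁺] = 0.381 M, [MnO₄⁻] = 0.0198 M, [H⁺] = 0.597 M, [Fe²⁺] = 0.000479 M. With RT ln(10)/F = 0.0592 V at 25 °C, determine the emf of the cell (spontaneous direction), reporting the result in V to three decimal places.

+1.982 V

MnO₄⁻/Mn²⁺ is the cathode (higher E°), Fe²⁺/Fe the anode: E°cell = +1.48 − (-0.44) = +1.92 V, n = 10.
Overall: 2 MnO₄⁻(aq) + 16 H⁺(aq) + 5 Fe(s) → 2 Mn²⁺(aq) + 8 H₂O(l) + 5 Fe²⁺(aq)
Q = [Mn²⁺]^2·[Fe²⁺]^5 / ([MnO₄⁻]^2·[H⁺]^16); log Q = -10.445.
E = E° − (0.0592/n) log Q = +1.92 − (0.0592/10)(-10.445) = +1.982 V.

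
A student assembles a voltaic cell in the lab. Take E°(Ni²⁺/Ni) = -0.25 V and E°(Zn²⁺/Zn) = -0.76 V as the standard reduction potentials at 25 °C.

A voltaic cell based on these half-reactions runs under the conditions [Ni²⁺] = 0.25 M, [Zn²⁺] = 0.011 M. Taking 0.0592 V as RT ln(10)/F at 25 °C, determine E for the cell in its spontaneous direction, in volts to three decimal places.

+0.550 V

Ni²⁺/Ni is the cathode (higher E°), Zn²⁺/Zn the anode: E°cell = -0.25 − (-0.76) = +0.51 V, n = 2.
Overall: Ni²⁺(aq) + Zn(s) → Ni(s) + Zn²⁺(aq)
Q = [Zn²⁺] / ([Ni²⁺]); log Q = -1.357.
E = E° − (0.0592/n) log Q = +0.51 − (0.0592/2)(-1.357) = +0.550 V.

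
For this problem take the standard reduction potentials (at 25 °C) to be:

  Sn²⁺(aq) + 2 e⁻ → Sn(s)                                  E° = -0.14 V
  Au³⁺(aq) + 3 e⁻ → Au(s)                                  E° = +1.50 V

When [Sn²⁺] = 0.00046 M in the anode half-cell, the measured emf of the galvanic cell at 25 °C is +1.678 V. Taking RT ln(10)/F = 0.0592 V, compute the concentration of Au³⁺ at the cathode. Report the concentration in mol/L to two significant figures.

0.00083 M

Au³⁺/Au is the cathode, Sn²⁺/Sn the anode: E°cell = +1.64 V, n = 6.
Overall reaction: 2 Au³⁺(aq) + 3 Sn(s) → 2 Au(s) + 3 Sn²⁺(aq); Q = [Sn²⁺]^3/[Au³⁺]^2.
From E = E° − (0.0592/n) log Q: log Q = (E° − E)·n/0.0592 = (+1.64 − (+1.678))·6/0.0592 = -3.8514.
So 2·log[Au³⁺] = 3·log(0.00046) − log Q = -10.0117 − (-3.8514) = -6.1603; log[Au³⁺] = -6.1603 / 2 = -3.0802; [Au³⁺] = 10^(-3.0802) ≈ 0.00083 M.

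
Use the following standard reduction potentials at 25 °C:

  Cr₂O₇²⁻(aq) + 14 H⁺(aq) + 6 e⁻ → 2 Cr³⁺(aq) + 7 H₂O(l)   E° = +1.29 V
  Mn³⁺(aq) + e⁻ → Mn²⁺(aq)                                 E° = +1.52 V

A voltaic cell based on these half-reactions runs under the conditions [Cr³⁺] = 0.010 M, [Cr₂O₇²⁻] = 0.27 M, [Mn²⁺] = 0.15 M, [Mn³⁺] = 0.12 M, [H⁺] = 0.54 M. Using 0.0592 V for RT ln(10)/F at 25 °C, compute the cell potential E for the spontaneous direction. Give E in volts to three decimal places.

+0.227 V

Mn³⁺/Mn²⁺ is the cathode (higher E°), Cr₂O₇²⁻/Cr³⁺ the anode: E°cell = +1.52 − (+1.29) = +0.23 V, n = 6.
Overall: 6 Mn³⁺(aq) + 2 Cr³⁺(aq) + 7 H₂O(l) → 6 Mn²⁺(aq) + Cr₂O₇²⁻(aq) + 14 H⁺(aq)
Q = [Mn²⁺]^6·[Cr₂O₇²⁻]·[H⁺]^14 / ([Mn³⁺]^6·[Cr³⁺]^2); log Q = 0.266.
E = E° − (0.0592/n) log Q = +0.23 − (0.0592/6)(0.266) = +0.227 V.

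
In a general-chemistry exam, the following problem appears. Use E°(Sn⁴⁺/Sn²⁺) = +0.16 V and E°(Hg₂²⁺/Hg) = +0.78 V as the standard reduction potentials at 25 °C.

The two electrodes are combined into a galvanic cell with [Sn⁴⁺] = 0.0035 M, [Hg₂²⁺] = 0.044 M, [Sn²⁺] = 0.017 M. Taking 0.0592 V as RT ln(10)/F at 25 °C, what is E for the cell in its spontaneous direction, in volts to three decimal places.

Hg₂²⁺/Hg is the cathode (higher E°), Sn⁴⁺/Sn²⁺ the anode: E°cell = +0.78 − (+0.16) = +0.62 V, n = 2.
Overall: Hg₂²⁺(aq) + Sn²⁺(aq) → 2 Hg(l) + Sn⁴⁺(aq)
Q = [Sn⁴⁺] / ([Hg₂²⁺]·[Sn²⁺]); log Q = 0.670.
E = E° − (0.0592/n) log Q = +0.62 − (0.0592/2)(0.670) = +0.600 V.

+0.600 V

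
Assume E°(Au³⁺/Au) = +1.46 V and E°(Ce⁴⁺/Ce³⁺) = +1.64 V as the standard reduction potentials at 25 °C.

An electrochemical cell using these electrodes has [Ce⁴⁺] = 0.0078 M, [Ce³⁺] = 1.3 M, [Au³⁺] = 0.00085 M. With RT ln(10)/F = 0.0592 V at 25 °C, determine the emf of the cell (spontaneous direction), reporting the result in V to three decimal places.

Ce⁴⁺/Ce³⁺ is the cathode (higher E°), Au³⁺/Au the anode: E°cell = +1.64 − (+1.46) = +0.18 V, n = 3.
Overall: 3 Ce⁴⁺(aq) + Au(s) → 3 Ce³⁺(aq) + Au³⁺(aq)
Q = [Ce³⁺]^3·[Au³⁺] / ([Ce⁴⁺]^3); log Q = 3.595.
E = E° − (0.0592/n) log Q = +0.18 − (0.0592/3)(3.595) = +0.109 V.

+0.109 V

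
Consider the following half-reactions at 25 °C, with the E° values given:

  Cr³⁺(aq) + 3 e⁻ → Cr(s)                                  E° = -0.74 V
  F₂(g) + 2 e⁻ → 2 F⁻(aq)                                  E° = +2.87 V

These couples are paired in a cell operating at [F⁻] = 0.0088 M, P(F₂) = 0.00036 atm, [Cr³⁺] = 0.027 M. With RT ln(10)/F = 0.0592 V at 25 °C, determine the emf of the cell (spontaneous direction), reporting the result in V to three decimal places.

F₂/F⁻ is the cathode (higher E°), Cr³⁺/Cr the anode: E°cell = +2.87 − (-0.74) = +3.61 V, n = 6.
Overall: 3 F₂(g) + 2 Cr(s) → 6 F⁻(aq) + 2 Cr³⁺(aq)
Q = [F⁻]^6·[Cr³⁺]^2 / (P(F₂)^3); log Q = -5.139.
E = E° − (0.0592/n) log Q = +3.61 − (0.0592/6)(-5.139) = +3.661 V.

+3.661 V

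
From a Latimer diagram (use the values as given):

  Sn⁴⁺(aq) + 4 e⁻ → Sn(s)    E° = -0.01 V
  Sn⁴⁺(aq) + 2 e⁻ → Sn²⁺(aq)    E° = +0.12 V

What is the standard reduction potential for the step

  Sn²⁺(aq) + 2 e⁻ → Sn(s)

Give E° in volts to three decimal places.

-0.140 V

Sequential free energies add, so n₃E°₃ = n₁E°₁ + n₂E°₂.
With n₃ = 4, and the known step contributing 2×(+0.12) V, the unknown satisfies 2·E° = 4×(-0.01) − 2×(+0.12) = -0.280.
E° = -0.280 / 2 = -0.140 V.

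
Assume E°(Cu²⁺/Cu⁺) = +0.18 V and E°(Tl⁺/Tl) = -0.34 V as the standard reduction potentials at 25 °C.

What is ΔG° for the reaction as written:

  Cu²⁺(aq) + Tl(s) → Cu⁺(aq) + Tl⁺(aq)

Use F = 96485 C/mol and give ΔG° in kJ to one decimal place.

-50.2 kJ

As written, Cu²⁺/Cu⁺ is reduced (cathode) and Tl⁺/Tl is oxidised (anode), so E°cell = (+0.18) − (-0.34) = +0.52 V.
Balancing electrons gives n = 1.
ΔG° = −nFE° = −(1)(96485)(+0.52) = -50,172 J = -50.2 kJ.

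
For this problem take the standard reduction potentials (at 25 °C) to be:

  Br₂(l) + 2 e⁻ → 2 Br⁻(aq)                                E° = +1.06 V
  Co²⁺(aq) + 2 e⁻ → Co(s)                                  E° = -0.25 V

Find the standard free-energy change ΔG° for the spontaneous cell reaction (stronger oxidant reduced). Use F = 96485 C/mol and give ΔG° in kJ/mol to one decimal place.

-252.8 kJ/mol

Br₂/Br⁻ (E° = +1.06 V) is the cathode; Co²⁺/Co (E° = -0.25 V) is the anode, so E°cell = +1.31 V.
Balancing electrons gives n = 2 (lcm of 2 and 2).
ΔG° = −nFE° = −(2)(96485)(+1.31) = -252,791 J = -252.8 kJ/mol.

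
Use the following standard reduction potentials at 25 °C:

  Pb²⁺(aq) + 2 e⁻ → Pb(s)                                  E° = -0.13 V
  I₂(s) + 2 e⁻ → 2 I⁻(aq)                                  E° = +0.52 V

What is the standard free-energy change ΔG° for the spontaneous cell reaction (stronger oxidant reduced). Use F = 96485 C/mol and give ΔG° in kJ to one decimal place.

-125.4 kJ

I₂/I⁻ (E° = +0.52 V) is the cathode; Pb²⁺/Pb (E° = -0.13 V) is the anode, so E°cell = +0.65 V.
Balancing electrons gives n = 2 (lcm of 2 and 2).
ΔG° = −nFE° = −(2)(96485)(+0.65) = -125,430 J = -125.4 kJ.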